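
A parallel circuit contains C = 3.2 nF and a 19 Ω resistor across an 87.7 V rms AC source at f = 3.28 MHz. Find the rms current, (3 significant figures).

7.40 A

ω = 2πf = 2.061e+07 rad/s
X_C = 1/(ωC) = 15.2 Ω
Parallel: admittances add. Y = 1/R + jωC
Y = (0.0526 + j0.0659) S
|Y| = 0.0844 S → |Z| = 1/|Y| = 11.9 Ω, ∠Z = −∠Y = -51.4°
I = V/|Z| = 87.7/11.9 = 7.40 A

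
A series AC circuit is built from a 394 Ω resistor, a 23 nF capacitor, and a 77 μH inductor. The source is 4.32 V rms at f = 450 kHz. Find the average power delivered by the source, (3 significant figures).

ω = 2πf = 2.827e+06 rad/s
X_L = ωL = 218 Ω
X_C = 1/(ωC) = 15.4 Ω
Net reactance X = X_L − X_C = 202 Ω
Z = 394 + j202 Ω
|Z| = √(394² + 202²) = 443 Ω
∠Z = arctan(202/394) = 27.2°
I = V/|Z| = 9.75 mA
P = VI cos φ = 4.32 × 0.00975 × cos(27.2°) = 37.5 mW

37.5 mW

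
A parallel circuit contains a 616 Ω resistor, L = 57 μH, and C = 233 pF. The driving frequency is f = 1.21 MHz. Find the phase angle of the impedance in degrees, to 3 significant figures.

18.3°

ω = 2πf = 7.603e+06 rad/s
X_L = ωL = 433 Ω
X_C = 1/(ωC) = 565 Ω
Parallel: admittances add. Y = 1/R + 1/(jωL) + jωC
Y = (0.00162 − j0.000536) S
|Y| = 0.00171 S → |Z| = 1/|Y| = 585 Ω, ∠Z = −∠Y = 18.3°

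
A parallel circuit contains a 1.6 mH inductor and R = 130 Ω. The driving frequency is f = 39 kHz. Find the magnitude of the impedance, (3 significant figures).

123 Ω

ω = 2πf = 245000 rad/s
X_L = ωL = 392 Ω
Parallel: admittances add. Y = 1/R + 1/(jωL)
Y = (0.00769 − j0.00255) S
|Y| = 0.00810 S → |Z| = 1/|Y| = 123 Ω, ∠Z = −∠Y = 18.3°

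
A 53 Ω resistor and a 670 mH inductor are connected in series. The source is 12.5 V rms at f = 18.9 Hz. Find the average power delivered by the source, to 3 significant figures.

906 mW

ω = 2πf = 118.8 rad/s
X_L = ωL = 79.6 Ω
Z = 53.0 + j79.6 Ω
|Z| = √(53.0² + 79.6²) = 95.6 Ω
∠Z = arctan(79.6/53.0) = 56.3°
I = V/|Z| = 131 mA
P = VI cos φ = 12.5 × 0.131 × cos(56.3°) = 906 mW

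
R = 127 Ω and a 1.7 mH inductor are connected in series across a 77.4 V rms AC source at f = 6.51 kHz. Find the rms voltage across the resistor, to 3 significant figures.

67.9 V

ω = 2πf = 40900 rad/s
X_L = ωL = 69.5 Ω
Z = 127 + j69.5 Ω
|Z| = √(127² + 69.5²) = 145 Ω
I = V/|Z| = 535 mA
V_R = I·|Z_R| = 0.535 × 127 = 67.9 V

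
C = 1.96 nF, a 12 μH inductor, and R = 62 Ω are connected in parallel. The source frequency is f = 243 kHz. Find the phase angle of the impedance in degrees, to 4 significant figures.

ω = 2πf = 1.527e+06 rad/s
X_L = ωL = 18.32 Ω
X_C = 1/(ωC) = 334.2 Ω
Parallel: admittances add. Y = 1/R + 1/(jωL) + jωC
Y = (0.01613 − j0.05159) S
|Y| = 0.05405 S → |Z| = 1/|Y| = 18.50 Ω, ∠Z = −∠Y = 72.64°

72.64°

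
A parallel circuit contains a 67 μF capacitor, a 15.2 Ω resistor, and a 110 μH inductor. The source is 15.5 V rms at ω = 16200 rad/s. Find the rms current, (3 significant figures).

8.19 A

X_L = ωL = 1.78 Ω
X_C = 1/(ωC) = 0.921 Ω
Parallel: admittances add. Y = 1/R + 1/(jωL) + jωC
Y = (0.0658 + j0.524) S
|Y| = 0.528 S → |Z| = 1/|Y| = 1.89 Ω, ∠Z = −∠Y = -82.8°
I = V/|Z| = 15.5/1.89 = 8.19 A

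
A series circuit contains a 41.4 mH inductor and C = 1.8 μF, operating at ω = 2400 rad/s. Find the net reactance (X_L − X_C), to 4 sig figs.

X_L = ωL = 99.36 Ω
X_C = 1/(ωC) = 231.5 Ω
X = 99.36 − 231.5 = -132.1 Ω

-132.1 Ω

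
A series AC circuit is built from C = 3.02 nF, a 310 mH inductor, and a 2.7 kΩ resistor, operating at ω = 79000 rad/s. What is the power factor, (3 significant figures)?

X_L = ωL = 24500 Ω
X_C = 1/(ωC) = 4190 Ω
Net reactance X = X_L − X_C = 20300 Ω
Z = 2700 + j20300 Ω
|Z| = √(2700² + 20300²) = 20500 Ω
∠Z = arctan(20300/2700) = 82.4°
cos φ = cos(82.4°) = 0.132

0.132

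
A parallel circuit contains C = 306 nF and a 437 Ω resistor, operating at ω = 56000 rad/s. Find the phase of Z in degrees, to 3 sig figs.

-82.4°

X_C = 1/(ωC) = 58.4 Ω
Parallel: admittances add. Y = 1/R + jωC
Y = (0.00229 + j0.0171) S
|Y| = 0.0173 S → |Z| = 1/|Y| = 57.8 Ω, ∠Z = −∠Y = -82.4°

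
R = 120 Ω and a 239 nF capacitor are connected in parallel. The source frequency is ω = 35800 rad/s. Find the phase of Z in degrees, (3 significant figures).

-45.8°

X_C = 1/(ωC) = 117 Ω
Parallel: admittances add. Y = 1/R + jωC
Y = (0.00833 + j0.00856) S
|Y| = 0.0119 S → |Z| = 1/|Y| = 83.7 Ω, ∠Z = −∠Y = -45.8°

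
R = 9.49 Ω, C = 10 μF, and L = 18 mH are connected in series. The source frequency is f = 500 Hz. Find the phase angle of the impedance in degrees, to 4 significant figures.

69.00°

ω = 2πf = 3142 rad/s
X_L = ωL = 56.55 Ω
X_C = 1/(ωC) = 31.83 Ω
Net reactance X = X_L − X_C = 24.72 Ω
Z = 9.490 + j24.72 Ω
|Z| = √(9.490² + 24.72²) = 26.48 Ω
∠Z = arctan(24.72/9.490) = 69.00°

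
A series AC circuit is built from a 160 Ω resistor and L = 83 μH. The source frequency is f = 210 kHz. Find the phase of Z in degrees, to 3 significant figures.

34.4°

ω = 2πf = 1.319e+06 rad/s
X_L = ωL = 110 Ω
Z = 160 + j110 Ω
|Z| = √(160² + 110²) = 194 Ω
∠Z = arctan(110/160) = 34.4°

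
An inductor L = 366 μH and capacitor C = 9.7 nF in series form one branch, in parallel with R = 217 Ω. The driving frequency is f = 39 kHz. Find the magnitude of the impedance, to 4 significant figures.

181.5 Ω

ω = 2πf = 245000 rad/s
X_L = ωL = 89.69 Ω
X_C = 1/(ωC) = 420.7 Ω
Branch 1: Z₁ = R = 217.0 Ω
Branch 2 (series LC): Z₂ = j(X_L − X_C) = −j331.0 Ω
Parallel: Z = Z₁Z₂/(Z₁+Z₂), |Z| = 181.5 Ω, ∠Z = -33.25°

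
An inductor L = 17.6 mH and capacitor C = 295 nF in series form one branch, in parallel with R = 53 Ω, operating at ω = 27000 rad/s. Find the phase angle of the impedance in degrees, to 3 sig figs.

8.62°

X_L = ωL = 475 Ω
X_C = 1/(ωC) = 126 Ω
Branch 1: Z₁ = R = 53.0 Ω
Branch 2 (series LC): Z₂ = j(X_L − X_C) = j350 Ω
Parallel: Z = Z₁Z₂/(Z₁+Z₂), |Z| = 52.4 Ω, ∠Z = 8.62°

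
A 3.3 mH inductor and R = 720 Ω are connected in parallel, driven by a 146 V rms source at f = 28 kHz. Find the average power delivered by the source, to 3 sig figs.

29.6 W

ω = 2πf = 175900 rad/s
X_L = ωL = 581 Ω
Parallel: admittances add. Y = 1/R + 1/(jωL)
Y = (0.00139 − j0.00172) S
|Y| = 0.00221 S → |Z| = 1/|Y| = 452 Ω, ∠Z = −∠Y = 51.1°
I = V/|Z| = 323 mA
P = VI cos φ = 146 × 0.323 × cos(51.1°) = 29.6 W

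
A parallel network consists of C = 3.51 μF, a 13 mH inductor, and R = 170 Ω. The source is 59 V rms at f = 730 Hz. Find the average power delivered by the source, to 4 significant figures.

20.48 W

ω = 2πf = 4587 rad/s
X_L = ωL = 59.63 Ω
X_C = 1/(ωC) = 62.11 Ω
Parallel: admittances add. Y = 1/R + 1/(jωL) + jωC
Y = (0.005882 − j0.0006714) S
|Y| = 0.005921 S → |Z| = 1/|Y| = 168.9 Ω, ∠Z = −∠Y = 6.511°
I = V/|Z| = 349.3 mA
P = VI cos φ = 59 × 0.3493 × cos(6.511°) = 20.48 W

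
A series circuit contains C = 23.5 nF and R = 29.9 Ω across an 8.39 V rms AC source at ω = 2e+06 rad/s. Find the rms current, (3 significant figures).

229 mA

X_C = 1/(ωC) = 21.3 Ω
Z = 29.9 − j21.3 Ω
|Z| = √(29.9² + 21.3²) = 36.7 Ω
I = V/|Z| = 8.39/36.7 = 229 mA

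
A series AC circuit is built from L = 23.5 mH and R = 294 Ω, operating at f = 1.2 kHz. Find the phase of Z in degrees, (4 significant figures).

31.08°

ω = 2πf = 7540 rad/s
X_L = ωL = 177.2 Ω
Z = 294.0 + j177.2 Ω
|Z| = √(294.0² + 177.2²) = 343.3 Ω
∠Z = arctan(177.2/294.0) = 31.08°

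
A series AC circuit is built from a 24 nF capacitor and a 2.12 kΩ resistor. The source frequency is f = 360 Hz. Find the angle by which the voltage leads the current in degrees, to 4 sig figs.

ω = 2πf = 2262 rad/s
X_C = 1/(ωC) = 18420 Ω
Z = 2120 − j18420 Ω
|Z| = √(2120² + 18420²) = 18540 Ω
∠Z = arctan(-18420/2120) = -83.43°

-83.43°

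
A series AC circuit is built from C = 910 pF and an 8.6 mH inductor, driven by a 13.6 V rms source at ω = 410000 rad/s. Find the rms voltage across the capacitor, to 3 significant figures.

X_L = ωL = 3530 Ω
X_C = 1/(ωC) = 2680 Ω
Net reactance X = X_L − X_C = 846 Ω
Z = j846 Ω
|Z| = √(0² + 846²) = 846 Ω
I = V/|Z| = 16.1 mA
V_C = I·|Z_C| = 0.0161 × 2680 = 43.1 V

43.1 V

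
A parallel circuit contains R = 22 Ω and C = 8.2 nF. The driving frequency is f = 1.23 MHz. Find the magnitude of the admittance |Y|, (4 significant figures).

ω = 2πf = 7.728e+06 rad/s
X_C = 1/(ωC) = 15.78 Ω
Parallel: admittances add. Y = 1/R + jωC
Y = (0.04545 + j0.06337) S
|Y| = 0.07799 S → |Z| = 1/|Y| = 12.82 Ω, ∠Z = −∠Y = -54.35°

77.99 mS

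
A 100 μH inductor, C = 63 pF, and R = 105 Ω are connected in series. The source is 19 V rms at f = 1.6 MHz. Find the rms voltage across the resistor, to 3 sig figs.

ω = 2πf = 1.005e+07 rad/s
X_L = ωL = 1010 Ω
X_C = 1/(ωC) = 1580 Ω
Net reactance X = X_L − X_C = -574 Ω
Z = 105 − j574 Ω
|Z| = √(105² + 574²) = 583 Ω
I = V/|Z| = 32.6 mA
V_R = I·|Z_R| = 0.0326 × 105 = 3.42 V

3.42 V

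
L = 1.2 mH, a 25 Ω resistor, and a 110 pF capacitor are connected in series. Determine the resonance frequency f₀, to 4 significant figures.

ω₀ = 1/√(LC) = 1/√(0.0012 × 1.1e-10) = 2.752e+06 rad/s
f₀ = ω₀/(2π) = 438.1 kHz

438.1 kHz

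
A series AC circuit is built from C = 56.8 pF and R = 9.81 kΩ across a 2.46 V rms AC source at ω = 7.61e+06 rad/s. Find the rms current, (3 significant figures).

X_C = 1/(ωC) = 2310 Ω
Z = 9810 − j2310 Ω
|Z| = √(9810² + 2310²) = 10100 Ω
I = V/|Z| = 2.46/10100 = 244 μA

244 μA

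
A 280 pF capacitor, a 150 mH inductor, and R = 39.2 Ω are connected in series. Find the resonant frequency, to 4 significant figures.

ω₀ = 1/√(LC) = 1/√(0.15 × 2.8e-10) = 154300 rad/s
f₀ = ω₀/(2π) = 24.56 kHz

24.56 kHz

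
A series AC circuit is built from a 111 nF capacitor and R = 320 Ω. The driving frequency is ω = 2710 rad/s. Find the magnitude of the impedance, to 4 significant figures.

X_C = 1/(ωC) = 3324 Ω
Z = 320.0 − j3324 Ω
|Z| = √(320.0² + 3324²) = 3340 Ω

3340 Ω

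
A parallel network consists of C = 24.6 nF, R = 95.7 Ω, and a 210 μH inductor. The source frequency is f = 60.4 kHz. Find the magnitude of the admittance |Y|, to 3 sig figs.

10.9 mS

ω = 2πf = 379500 rad/s
X_L = ωL = 79.7 Ω
X_C = 1/(ωC) = 107 Ω
Parallel: admittances add. Y = 1/R + 1/(jωL) + jωC
Y = (0.0104 − j0.00321) S
|Y| = 0.0109 S → |Z| = 1/|Y| = 91.5 Ω, ∠Z = −∠Y = 17.1°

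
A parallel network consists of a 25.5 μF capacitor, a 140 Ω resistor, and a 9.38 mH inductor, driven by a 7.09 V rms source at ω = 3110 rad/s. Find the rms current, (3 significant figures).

X_L = ωL = 29.2 Ω
X_C = 1/(ωC) = 12.6 Ω
Parallel: admittances add. Y = 1/R + 1/(jωL) + jωC
Y = (0.00714 + j0.0450) S
|Y| = 0.0456 S → |Z| = 1/|Y| = 21.9 Ω, ∠Z = −∠Y = -81.0°
I = V/|Z| = 7.09/21.9 = 323 mA

323 mA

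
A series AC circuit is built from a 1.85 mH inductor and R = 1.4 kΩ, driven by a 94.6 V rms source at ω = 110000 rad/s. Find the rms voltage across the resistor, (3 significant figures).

X_L = ωL = 204 Ω
Z = 1400 + j204 Ω
|Z| = √(1400² + 204²) = 1410 Ω
I = V/|Z| = 66.9 mA
V_R = I·|Z_R| = 0.0669 × 1400 = 93.6 V

93.6 V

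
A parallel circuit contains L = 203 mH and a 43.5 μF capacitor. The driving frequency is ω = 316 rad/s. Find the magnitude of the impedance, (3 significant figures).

X_L = ωL = 64.1 Ω
X_C = 1/(ωC) = 72.7 Ω
Parallel: admittances add. Y = 1/(jωL) + jωC
Y = (0 − j0.00184) S
|Y| = 0.00184 S → |Z| = 1/|Y| = 543 Ω, ∠Z = −∠Y = 90.0°

543 Ω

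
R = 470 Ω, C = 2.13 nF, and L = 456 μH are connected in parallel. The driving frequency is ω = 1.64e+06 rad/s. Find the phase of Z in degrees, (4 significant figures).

X_L = ωL = 747.8 Ω
X_C = 1/(ωC) = 286.3 Ω
Parallel: admittances add. Y = 1/R + 1/(jωL) + jωC
Y = (0.002128 + j0.002156) S
|Y| = 0.003029 S → |Z| = 1/|Y| = 330.1 Ω, ∠Z = −∠Y = -45.38°

-45.38°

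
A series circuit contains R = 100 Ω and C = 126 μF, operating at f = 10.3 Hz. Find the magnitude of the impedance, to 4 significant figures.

ω = 2πf = 64.72 rad/s
X_C = 1/(ωC) = 122.6 Ω
Z = 100.0 − j122.6 Ω
|Z| = √(100.0² + 122.6²) = 158.2 Ω

158.2 Ω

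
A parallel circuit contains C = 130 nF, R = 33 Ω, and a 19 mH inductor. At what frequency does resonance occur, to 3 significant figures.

3.20 kHz

ω₀ = 1/√(LC) = 1/√(0.019 × 1.3e-07) = 20120 rad/s
f₀ = ω₀/(2π) = 3.20 kHz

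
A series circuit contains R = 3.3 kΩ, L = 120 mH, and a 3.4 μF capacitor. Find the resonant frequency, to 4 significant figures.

249.2 Hz

ω₀ = 1/√(LC) = 1/√(0.12 × 3.4e-06) = 1566 rad/s
f₀ = ω₀/(2π) = 249.2 Hz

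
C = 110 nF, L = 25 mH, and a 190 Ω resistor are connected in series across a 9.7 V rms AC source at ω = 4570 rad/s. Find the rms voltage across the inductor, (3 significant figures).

0.588 V

X_L = ωL = 114 Ω
X_C = 1/(ωC) = 1990 Ω
Net reactance X = X_L − X_C = -1880 Ω
Z = 190 − j1880 Ω
|Z| = √(190² + 1880²) = 1880 Ω
I = V/|Z| = 5.15 mA
V_L = I·|Z_L| = 0.00515 × 114 = 0.588 V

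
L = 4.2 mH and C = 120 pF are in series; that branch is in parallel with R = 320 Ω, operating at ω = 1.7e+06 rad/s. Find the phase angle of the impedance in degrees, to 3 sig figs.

X_L = ωL = 7140 Ω
X_C = 1/(ωC) = 4900 Ω
Branch 1: Z₁ = R = 320 Ω
Branch 2 (series LC): Z₂ = j(X_L − X_C) = j2240 Ω
Parallel: Z = Z₁Z₂/(Z₁+Z₂), |Z| = 317 Ω, ∠Z = 8.14°

8.14°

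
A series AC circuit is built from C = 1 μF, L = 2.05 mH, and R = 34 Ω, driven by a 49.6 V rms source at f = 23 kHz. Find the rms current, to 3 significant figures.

170 mA

ω = 2πf = 144500 rad/s
X_L = ωL = 296 Ω
X_C = 1/(ωC) = 6.92 Ω
Net reactance X = X_L − X_C = 289 Ω
Z = 34.0 + j289 Ω
|Z| = √(34.0² + 289²) = 291 Ω
I = V/|Z| = 49.6/291 = 170 mA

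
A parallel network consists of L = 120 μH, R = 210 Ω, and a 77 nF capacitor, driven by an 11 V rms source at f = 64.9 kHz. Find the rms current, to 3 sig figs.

131 mA

ω = 2πf = 407800 rad/s
X_L = ωL = 48.9 Ω
X_C = 1/(ωC) = 31.8 Ω
Parallel: admittances add. Y = 1/R + 1/(jωL) + jωC
Y = (0.00476 + j0.0110) S
|Y| = 0.0120 S → |Z| = 1/|Y| = 83.7 Ω, ∠Z = −∠Y = -66.5°
I = V/|Z| = 11/83.7 = 131 mA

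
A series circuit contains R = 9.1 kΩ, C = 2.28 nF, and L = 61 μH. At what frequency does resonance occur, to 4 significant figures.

426.8 kHz

ω₀ = 1/√(LC) = 1/√(6.1e-05 × 2.28e-09) = 2.681e+06 rad/s
f₀ = ω₀/(2π) = 426.8 kHz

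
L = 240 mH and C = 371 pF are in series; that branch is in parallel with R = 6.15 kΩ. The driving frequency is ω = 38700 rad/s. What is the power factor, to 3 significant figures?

X_L = ωL = 9290 Ω
X_C = 1/(ωC) = 69600 Ω
Branch 1: Z₁ = R = 6150 Ω
Branch 2 (series LC): Z₂ = j(X_L − X_C) = −j60400 Ω
Parallel: Z = Z₁Z₂/(Z₁+Z₂), |Z| = 6120 Ω, ∠Z = -5.82°
cos φ = cos(-5.82°) = 0.995

0.995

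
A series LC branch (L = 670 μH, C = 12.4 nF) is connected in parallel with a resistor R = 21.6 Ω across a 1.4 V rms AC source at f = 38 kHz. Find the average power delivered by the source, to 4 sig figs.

90.74 mW

ω = 2πf = 238800 rad/s
X_L = ωL = 160.0 Ω
X_C = 1/(ωC) = 337.8 Ω
Branch 1: Z₁ = R = 21.60 Ω
Branch 2 (series LC): Z₂ = j(X_L − X_C) = −j177.8 Ω
Parallel: Z = Z₁Z₂/(Z₁+Z₂), |Z| = 21.44 Ω, ∠Z = -6.927°
I = V/|Z| = 65.29 mA
P = VI cos φ = 1.4 × 0.06529 × cos(-6.927°) = 90.74 mW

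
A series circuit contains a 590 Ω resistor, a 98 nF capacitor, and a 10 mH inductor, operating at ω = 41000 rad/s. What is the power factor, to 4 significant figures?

X_L = ωL = 410.0 Ω
X_C = 1/(ωC) = 248.9 Ω
Net reactance X = X_L − X_C = 161.1 Ω
Z = 590.0 + j161.1 Ω
|Z| = √(590.0² + 161.1²) = 611.6 Ω
∠Z = arctan(161.1/590.0) = 15.27°
cos φ = cos(15.27°) = 0.9647

0.9647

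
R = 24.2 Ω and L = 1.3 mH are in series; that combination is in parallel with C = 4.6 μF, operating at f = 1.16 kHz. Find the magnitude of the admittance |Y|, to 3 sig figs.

40.8 mS

ω = 2πf = 7288 rad/s
X_L = ωL = 9.48 Ω
X_C = 1/(ωC) = 29.8 Ω
Branch 1 (R+jX_L): Z₁ = 24.2 + j9.48 Ω, |Z₁| = 26.0 Ω
Branch 2 (−jX_C): Z₂ = −j29.8 Ω
Parallel: Z = Z₁Z₂/(Z₁+Z₂), |Z| = 24.5 Ω, ∠Z = -28.6°
|Y| = 1/|Z| = 40.8 mS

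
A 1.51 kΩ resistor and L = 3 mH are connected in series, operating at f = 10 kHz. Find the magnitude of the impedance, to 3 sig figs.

ω = 2πf = 62830 rad/s
X_L = ωL = 188 Ω
Z = 1510 + j188 Ω
|Z| = √(1510² + 188²) = 1520 Ω

1520 Ω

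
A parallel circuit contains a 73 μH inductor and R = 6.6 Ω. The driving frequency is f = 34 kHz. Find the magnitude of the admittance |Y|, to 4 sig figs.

ω = 2πf = 213600 rad/s
X_L = ωL = 15.59 Ω
Parallel: admittances add. Y = 1/R + 1/(jωL)
Y = (0.1515 − j0.06412) S
|Y| = 0.1645 S → |Z| = 1/|Y| = 6.078 Ω, ∠Z = −∠Y = 22.94°

164.5 mS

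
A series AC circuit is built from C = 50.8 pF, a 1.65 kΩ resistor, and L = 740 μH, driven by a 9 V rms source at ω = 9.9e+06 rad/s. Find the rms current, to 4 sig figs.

1.611 mA

X_L = ωL = 7326 Ω
X_C = 1/(ωC) = 1988 Ω
Net reactance X = X_L − X_C = 5338 Ω
Z = 1650 + j5338 Ω
|Z| = √(1650² + 5338²) = 5587 Ω
I = V/|Z| = 9/5587 = 1.611 mA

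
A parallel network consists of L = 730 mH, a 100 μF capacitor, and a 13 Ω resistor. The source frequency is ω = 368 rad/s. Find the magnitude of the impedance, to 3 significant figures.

X_L = ωL = 269 Ω
X_C = 1/(ωC) = 27.2 Ω
Parallel: admittances add. Y = 1/R + 1/(jωL) + jωC
Y = (0.0769 + j0.0331) S
|Y| = 0.0837 S → |Z| = 1/|Y| = 11.9 Ω, ∠Z = −∠Y = -23.3°

11.9 Ω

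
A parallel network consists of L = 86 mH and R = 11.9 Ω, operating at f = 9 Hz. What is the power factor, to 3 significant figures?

0.378

ω = 2πf = 56.55 rad/s
X_L = ωL = 4.86 Ω
Parallel: admittances add. Y = 1/R + 1/(jωL)
Y = (0.0840 − j0.206) S
|Y| = 0.222 S → |Z| = 1/|Y| = 4.50 Ω, ∠Z = −∠Y = 67.8°
cos φ = cos(67.8°) = 0.378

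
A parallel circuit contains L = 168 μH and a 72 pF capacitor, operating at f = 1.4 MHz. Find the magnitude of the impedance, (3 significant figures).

23100 Ω

ω = 2πf = 8.796e+06 rad/s
X_L = ωL = 1480 Ω
X_C = 1/(ωC) = 1580 Ω
Parallel: admittances add. Y = 1/(jωL) + jωC
Y = (0 − j4.33e-05) S
|Y| = 4.33e-05 S → |Z| = 1/|Y| = 23100 Ω, ∠Z = −∠Y = 90.0°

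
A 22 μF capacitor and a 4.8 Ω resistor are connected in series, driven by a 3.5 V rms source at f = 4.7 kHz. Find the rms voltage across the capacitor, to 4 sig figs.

ω = 2πf = 29530 rad/s
X_C = 1/(ωC) = 1.539 Ω
Z = 4.800 − j1.539 Ω
|Z| = √(4.800² + 1.539²) = 5.041 Ω
I = V/|Z| = 694.3 mA
V_C = I·|Z_C| = 0.6943 × 1.539 = 1.069 V

1.069 V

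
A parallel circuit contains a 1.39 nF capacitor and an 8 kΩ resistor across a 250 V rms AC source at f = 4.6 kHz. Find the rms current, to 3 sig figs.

ω = 2πf = 28900 rad/s
X_C = 1/(ωC) = 24900 Ω
Parallel: admittances add. Y = 1/R + jωC
Y = (0.000125 + j4.02e-05) S
|Y| = 0.000131 S → |Z| = 1/|Y| = 7620 Ω, ∠Z = −∠Y = -17.8°
I = V/|Z| = 250/7620 = 32.8 mA

32.8 mA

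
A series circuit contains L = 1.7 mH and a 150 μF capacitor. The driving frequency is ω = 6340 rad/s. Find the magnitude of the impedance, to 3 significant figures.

9.73 Ω

X_L = ωL = 10.8 Ω
X_C = 1/(ωC) = 1.05 Ω
Net reactance X = X_L − X_C = 9.73 Ω
Z = j9.73 Ω
|Z| = √(0² + 9.73²) = 9.73 Ω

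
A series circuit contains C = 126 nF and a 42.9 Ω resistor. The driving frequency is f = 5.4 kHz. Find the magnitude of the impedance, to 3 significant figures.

238 Ω

ω = 2πf = 33930 rad/s
X_C = 1/(ωC) = 234 Ω
Z = 42.9 − j234 Ω
|Z| = √(42.9² + 234²) = 238 Ω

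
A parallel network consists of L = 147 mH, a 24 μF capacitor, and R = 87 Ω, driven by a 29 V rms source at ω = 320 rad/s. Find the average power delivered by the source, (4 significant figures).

9.667 W

X_L = ωL = 47.04 Ω
X_C = 1/(ωC) = 130.2 Ω
Parallel: admittances add. Y = 1/R + 1/(jωL) + jωC
Y = (0.01149 − j0.01358) S
|Y| = 0.01779 S → |Z| = 1/|Y| = 56.21 Ω, ∠Z = −∠Y = 49.75°
I = V/|Z| = 515.9 mA
P = VI cos φ = 29 × 0.5159 × cos(49.75°) = 9.667 W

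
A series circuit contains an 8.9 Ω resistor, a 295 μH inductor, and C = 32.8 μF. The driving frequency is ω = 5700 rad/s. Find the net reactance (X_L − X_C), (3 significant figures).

X_L = ωL = 1.68 Ω
X_C = 1/(ωC) = 5.35 Ω
X = 1.68 − 5.35 = -3.67 Ω

-3.67 Ω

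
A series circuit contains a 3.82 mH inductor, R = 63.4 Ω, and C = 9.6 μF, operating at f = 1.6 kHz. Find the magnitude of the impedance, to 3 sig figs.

69.3 Ω

ω = 2πf = 10050 rad/s
X_L = ωL = 38.4 Ω
X_C = 1/(ωC) = 10.4 Ω
Net reactance X = X_L − X_C = 28.0 Ω
Z = 63.4 + j28.0 Ω
|Z| = √(63.4² + 28.0²) = 69.3 Ω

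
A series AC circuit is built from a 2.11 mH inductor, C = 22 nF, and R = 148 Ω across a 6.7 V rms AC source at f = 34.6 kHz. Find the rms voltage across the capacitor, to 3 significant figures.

ω = 2πf = 217400 rad/s
X_L = ωL = 459 Ω
X_C = 1/(ωC) = 209 Ω
Net reactance X = X_L − X_C = 250 Ω
Z = 148 + j250 Ω
|Z| = √(148² + 250²) = 290 Ω
I = V/|Z| = 23.1 mA
V_C = I·|Z_C| = 0.0231 × 209 = 4.83 V

4.83 V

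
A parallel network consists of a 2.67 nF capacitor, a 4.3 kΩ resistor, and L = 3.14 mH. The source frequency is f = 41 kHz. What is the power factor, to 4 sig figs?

ω = 2πf = 257600 rad/s
X_L = ωL = 808.9 Ω
X_C = 1/(ωC) = 1454 Ω
Parallel: admittances add. Y = 1/R + 1/(jωL) + jωC
Y = (0.0002326 − j0.0005484) S
|Y| = 0.0005957 S → |Z| = 1/|Y| = 1679 Ω, ∠Z = −∠Y = 67.02°
cos φ = cos(67.02°) = 0.3904

0.3904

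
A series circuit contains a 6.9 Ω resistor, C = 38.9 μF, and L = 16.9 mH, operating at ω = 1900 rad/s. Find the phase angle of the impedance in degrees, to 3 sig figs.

69.6°

X_L = ωL = 32.1 Ω
X_C = 1/(ωC) = 13.5 Ω
Net reactance X = X_L − X_C = 18.6 Ω
Z = 6.90 + j18.6 Ω
|Z| = √(6.90² + 18.6²) = 19.8 Ω
∠Z = arctan(18.6/6.90) = 69.6°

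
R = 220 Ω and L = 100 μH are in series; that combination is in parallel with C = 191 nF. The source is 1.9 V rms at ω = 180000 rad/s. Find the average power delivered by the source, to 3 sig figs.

16.3 mW

X_L = ωL = 18.0 Ω
X_C = 1/(ωC) = 29.1 Ω
Branch 1 (R+jX_L): Z₁ = 220 + j18.0 Ω, |Z₁| = 221 Ω
Branch 2 (−jX_C): Z₂ = −j29.1 Ω
Parallel: Z = Z₁Z₂/(Z₁+Z₂), |Z| = 29.1 Ω, ∠Z = -82.4°
I = V/|Z| = 65.2 mA
P = VI cos φ = 1.9 × 0.0652 × cos(-82.4°) = 16.3 mW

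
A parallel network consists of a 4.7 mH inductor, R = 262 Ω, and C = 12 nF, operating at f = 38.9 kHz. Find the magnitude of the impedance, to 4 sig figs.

ω = 2πf = 244400 rad/s
X_L = ωL = 1149 Ω
X_C = 1/(ωC) = 340.9 Ω
Parallel: admittances add. Y = 1/R + 1/(jωL) + jωC
Y = (0.003817 + j0.002062) S
|Y| = 0.004338 S → |Z| = 1/|Y| = 230.5 Ω, ∠Z = −∠Y = -28.39°

230.5 Ω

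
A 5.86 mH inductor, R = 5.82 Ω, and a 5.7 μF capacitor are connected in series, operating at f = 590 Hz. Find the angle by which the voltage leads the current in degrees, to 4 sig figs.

ω = 2πf = 3707 rad/s
X_L = ωL = 21.72 Ω
X_C = 1/(ωC) = 47.33 Ω
Net reactance X = X_L − X_C = -25.60 Ω
Z = 5.820 − j25.60 Ω
|Z| = √(5.820² + 25.60²) = 26.25 Ω
∠Z = arctan(-25.60/5.820) = -77.19°

-77.19°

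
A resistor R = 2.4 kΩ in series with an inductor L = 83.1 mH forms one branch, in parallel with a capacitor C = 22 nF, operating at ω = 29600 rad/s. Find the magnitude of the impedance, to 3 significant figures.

X_L = ωL = 2460 Ω
X_C = 1/(ωC) = 1540 Ω
Branch 1 (R+jX_L): Z₁ = 2400 + j2460 Ω, |Z₁| = 3440 Ω
Branch 2 (−jX_C): Z₂ = −j1540 Ω
Parallel: Z = Z₁Z₂/(Z₁+Z₂), |Z| = 2050 Ω, ∠Z = -65.4°

2050 Ω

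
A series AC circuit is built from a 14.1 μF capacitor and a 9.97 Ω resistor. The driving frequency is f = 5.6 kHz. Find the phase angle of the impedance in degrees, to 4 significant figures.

ω = 2πf = 35190 rad/s
X_C = 1/(ωC) = 2.016 Ω
Z = 9.970 − j2.016 Ω
|Z| = √(9.970² + 2.016²) = 10.17 Ω
∠Z = arctan(-2.016/9.970) = -11.43°

-11.43°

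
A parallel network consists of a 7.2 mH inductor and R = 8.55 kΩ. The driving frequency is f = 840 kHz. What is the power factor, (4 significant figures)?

0.9756

ω = 2πf = 5.278e+06 rad/s
X_L = ωL = 38000 Ω
Parallel: admittances add. Y = 1/R + 1/(jωL)
Y = (0.0001170 − j2.632e-05) S
|Y| = 0.0001199 S → |Z| = 1/|Y| = 8341 Ω, ∠Z = −∠Y = 12.68°
cos φ = cos(12.68°) = 0.9756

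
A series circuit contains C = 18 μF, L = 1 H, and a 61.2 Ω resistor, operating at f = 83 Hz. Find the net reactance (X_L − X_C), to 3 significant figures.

ω = 2πf = 521.5 rad/s
X_L = ωL = 522 Ω
X_C = 1/(ωC) = 107 Ω
X = 522 − 107 = 415 Ω

415 Ω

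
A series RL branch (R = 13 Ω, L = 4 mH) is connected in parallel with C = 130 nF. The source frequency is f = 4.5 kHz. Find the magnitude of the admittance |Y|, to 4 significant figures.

5.150 mS

ω = 2πf = 28270 rad/s
X_L = ωL = 113.1 Ω
X_C = 1/(ωC) = 272.1 Ω
Branch 1 (R+jX_L): Z₁ = 13.00 + j113.1 Ω, |Z₁| = 113.8 Ω
Branch 2 (−jX_C): Z₂ = −j272.1 Ω
Parallel: Z = Z₁Z₂/(Z₁+Z₂), |Z| = 194.2 Ω, ∠Z = 78.77°
|Y| = 1/|Z| = 5.150 mS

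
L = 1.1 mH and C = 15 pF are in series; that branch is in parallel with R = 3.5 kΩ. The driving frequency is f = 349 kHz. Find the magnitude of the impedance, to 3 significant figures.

3470 Ω

ω = 2πf = 2.193e+06 rad/s
X_L = ωL = 2410 Ω
X_C = 1/(ωC) = 30400 Ω
Branch 1: Z₁ = R = 3500 Ω
Branch 2 (series LC): Z₂ = j(X_L − X_C) = −j28000 Ω
Parallel: Z = Z₁Z₂/(Z₁+Z₂), |Z| = 3470 Ω, ∠Z = -7.13°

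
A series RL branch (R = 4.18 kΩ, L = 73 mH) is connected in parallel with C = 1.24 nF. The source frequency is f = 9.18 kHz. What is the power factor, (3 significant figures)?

0.927

ω = 2πf = 57680 rad/s
X_L = ωL = 4210 Ω
X_C = 1/(ωC) = 14000 Ω
Branch 1 (R+jX_L): Z₁ = 4180 + j4210 Ω, |Z₁| = 5930 Ω
Branch 2 (−jX_C): Z₂ = −j14000 Ω
Parallel: Z = Z₁Z₂/(Z₁+Z₂), |Z| = 7810 Ω, ∠Z = 22.0°
cos φ = cos(22.0°) = 0.927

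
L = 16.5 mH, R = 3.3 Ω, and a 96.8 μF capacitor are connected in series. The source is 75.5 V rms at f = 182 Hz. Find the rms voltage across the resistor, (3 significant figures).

24.0 V

ω = 2πf = 1144 rad/s
X_L = ωL = 18.9 Ω
X_C = 1/(ωC) = 9.03 Ω
Net reactance X = X_L − X_C = 9.83 Ω
Z = 3.30 + j9.83 Ω
|Z| = √(3.30² + 9.83²) = 10.4 Ω
I = V/|Z| = 7.28 A
V_R = I·|Z_R| = 7.28 × 3.30 = 24.0 V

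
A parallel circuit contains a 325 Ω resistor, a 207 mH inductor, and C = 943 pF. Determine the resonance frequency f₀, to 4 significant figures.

ω₀ = 1/√(LC) = 1/√(0.207 × 9.43e-10) = 71570 rad/s
f₀ = ω₀/(2π) = 11.39 kHz

11.39 kHz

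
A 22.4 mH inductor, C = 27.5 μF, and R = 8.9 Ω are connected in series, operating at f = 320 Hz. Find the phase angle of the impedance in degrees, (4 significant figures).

ω = 2πf = 2011 rad/s
X_L = ωL = 45.04 Ω
X_C = 1/(ωC) = 18.09 Ω
Net reactance X = X_L − X_C = 26.95 Ω
Z = 8.900 + j26.95 Ω
|Z| = √(8.900² + 26.95²) = 28.38 Ω
∠Z = arctan(26.95/8.900) = 71.73°

71.73°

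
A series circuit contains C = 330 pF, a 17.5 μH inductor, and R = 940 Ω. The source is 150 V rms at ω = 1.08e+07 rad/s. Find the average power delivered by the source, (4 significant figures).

X_L = ωL = 189.0 Ω
X_C = 1/(ωC) = 280.6 Ω
Net reactance X = X_L − X_C = -91.58 Ω
Z = 940.0 − j91.58 Ω
|Z| = √(940.0² + 91.58²) = 944.5 Ω
∠Z = arctan(-91.58/940.0) = -5.565°
I = V/|Z| = 158.8 mA
P = VI cos φ = 150 × 0.1588 × cos(-5.565°) = 23.71 W

23.71 W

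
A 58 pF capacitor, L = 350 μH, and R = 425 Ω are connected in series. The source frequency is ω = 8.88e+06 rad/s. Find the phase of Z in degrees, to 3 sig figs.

70.0°

X_L = ωL = 3110 Ω
X_C = 1/(ωC) = 1940 Ω
Net reactance X = X_L − X_C = 1170 Ω
Z = 425 + j1170 Ω
|Z| = √(425² + 1170²) = 1240 Ω
∠Z = arctan(1170/425) = 70.0°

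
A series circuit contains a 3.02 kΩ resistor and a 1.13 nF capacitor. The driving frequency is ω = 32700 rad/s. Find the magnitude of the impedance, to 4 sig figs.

X_C = 1/(ωC) = 27060 Ω
Z = 3020 − j27060 Ω
|Z| = √(3020² + 27060²) = 27230 Ω

27230 Ω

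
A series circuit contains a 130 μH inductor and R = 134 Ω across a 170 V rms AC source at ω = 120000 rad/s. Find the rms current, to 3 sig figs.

X_L = ωL = 15.6 Ω
Z = 134 + j15.6 Ω
|Z| = √(134² + 15.6²) = 135 Ω
I = V/|Z| = 170/135 = 1.26 A

1.26 A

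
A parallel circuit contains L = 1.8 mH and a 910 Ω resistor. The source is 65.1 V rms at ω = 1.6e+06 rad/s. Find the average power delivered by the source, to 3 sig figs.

4.66 W

X_L = ωL = 2880 Ω
Parallel: admittances add. Y = 1/R + 1/(jωL)
Y = (0.00110 − j0.000347) S
|Y| = 0.00115 S → |Z| = 1/|Y| = 868 Ω, ∠Z = −∠Y = 17.5°
I = V/|Z| = 75.0 mA
P = VI cos φ = 65.1 × 0.0750 × cos(17.5°) = 4.66 W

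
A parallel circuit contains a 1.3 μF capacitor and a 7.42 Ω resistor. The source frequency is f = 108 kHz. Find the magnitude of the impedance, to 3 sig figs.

1.12 Ω

ω = 2πf = 678600 rad/s
X_C = 1/(ωC) = 1.13 Ω
Parallel: admittances add. Y = 1/R + jωC
Y = (0.135 + j0.882) S
|Y| = 0.892 S → |Z| = 1/|Y| = 1.12 Ω, ∠Z = −∠Y = -81.3°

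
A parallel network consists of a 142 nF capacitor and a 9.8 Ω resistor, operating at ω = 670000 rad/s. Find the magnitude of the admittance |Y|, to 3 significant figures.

X_C = 1/(ωC) = 10.5 Ω
Parallel: admittances add. Y = 1/R + jωC
Y = (0.102 + j0.0951) S
|Y| = 0.140 S → |Z| = 1/|Y| = 7.17 Ω, ∠Z = −∠Y = -43.0°

140 mS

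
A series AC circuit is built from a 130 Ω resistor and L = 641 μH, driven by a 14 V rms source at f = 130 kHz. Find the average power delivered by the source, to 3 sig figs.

87.5 mW

ω = 2πf = 816800 rad/s
X_L = ωL = 524 Ω
Z = 130 + j524 Ω
|Z| = √(130² + 524²) = 539 Ω
∠Z = arctan(524/130) = 76.1°
I = V/|Z| = 26.0 mA
P = VI cos φ = 14 × 0.0260 × cos(76.1°) = 87.5 mW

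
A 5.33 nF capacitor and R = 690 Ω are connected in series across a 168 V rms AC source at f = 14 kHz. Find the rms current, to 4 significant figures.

ω = 2πf = 87960 rad/s
X_C = 1/(ωC) = 2133 Ω
Z = 690.0 − j2133 Ω
|Z| = √(690.0² + 2133²) = 2242 Ω
I = V/|Z| = 168/2242 = 74.94 mA

74.94 mA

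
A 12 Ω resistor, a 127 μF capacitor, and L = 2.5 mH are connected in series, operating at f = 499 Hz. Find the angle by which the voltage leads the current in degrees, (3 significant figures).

ω = 2πf = 3135 rad/s
X_L = ωL = 7.84 Ω
X_C = 1/(ωC) = 2.51 Ω
Net reactance X = X_L − X_C = 5.33 Ω
Z = 12.0 + j5.33 Ω
|Z| = √(12.0² + 5.33²) = 13.1 Ω
∠Z = arctan(5.33/12.0) = 23.9°

23.9°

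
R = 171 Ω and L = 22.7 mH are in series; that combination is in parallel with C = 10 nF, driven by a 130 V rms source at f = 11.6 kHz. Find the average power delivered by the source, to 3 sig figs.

ω = 2πf = 72880 rad/s
X_L = ωL = 1650 Ω
X_C = 1/(ωC) = 1370 Ω
Branch 1 (R+jX_L): Z₁ = 171 + j1650 Ω, |Z₁| = 1660 Ω
Branch 2 (−jX_C): Z₂ = −j1370 Ω
Parallel: Z = Z₁Z₂/(Z₁+Z₂), |Z| = 6910 Ω, ∠Z = -64.7°
I = V/|Z| = 18.8 mA
P = VI cos φ = 130 × 0.0188 × cos(-64.7°) = 1.04 W

1.04 W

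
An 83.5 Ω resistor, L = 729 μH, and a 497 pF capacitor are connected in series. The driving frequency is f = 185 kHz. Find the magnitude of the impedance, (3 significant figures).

888 Ω

ω = 2πf = 1.162e+06 rad/s
X_L = ωL = 847 Ω
X_C = 1/(ωC) = 1730 Ω
Net reactance X = X_L − X_C = -884 Ω
Z = 83.5 − j884 Ω
|Z| = √(83.5² + 884²) = 888 Ω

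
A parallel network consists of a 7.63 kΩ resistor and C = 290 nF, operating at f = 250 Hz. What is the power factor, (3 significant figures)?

ω = 2πf = 1571 rad/s
X_C = 1/(ωC) = 2200 Ω
Parallel: admittances add. Y = 1/R + jωC
Y = (0.000131 + j0.000456) S
|Y| = 0.000474 S → |Z| = 1/|Y| = 2110 Ω, ∠Z = −∠Y = -73.9°
cos φ = cos(-73.9°) = 0.276

0.276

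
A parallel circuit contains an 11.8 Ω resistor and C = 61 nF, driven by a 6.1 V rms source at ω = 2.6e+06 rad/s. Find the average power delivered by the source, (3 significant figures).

3.15 W

X_C = 1/(ωC) = 6.31 Ω
Parallel: admittances add. Y = 1/R + jωC
Y = (0.0847 + j0.159) S
|Y| = 0.180 S → |Z| = 1/|Y| = 5.56 Ω, ∠Z = −∠Y = -61.9°
I = V/|Z| = 1.10 A
P = VI cos φ = 6.1 × 1.10 × cos(-61.9°) = 3.15 W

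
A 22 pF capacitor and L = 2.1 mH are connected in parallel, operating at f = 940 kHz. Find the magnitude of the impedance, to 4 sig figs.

20280 Ω

ω = 2πf = 5.906e+06 rad/s
X_L = ωL = 12400 Ω
X_C = 1/(ωC) = 7696 Ω
Parallel: admittances add. Y = 1/(jωL) + jωC
Y = (0 + j4.931e-05) S
|Y| = 4.931e-05 S → |Z| = 1/|Y| = 20280 Ω, ∠Z = −∠Y = -90.00°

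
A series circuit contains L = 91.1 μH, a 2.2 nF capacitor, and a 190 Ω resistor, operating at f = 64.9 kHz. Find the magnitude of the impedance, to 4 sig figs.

1094 Ω

ω = 2πf = 407800 rad/s
X_L = ωL = 37.15 Ω
X_C = 1/(ωC) = 1115 Ω
Net reactance X = X_L − X_C = -1078 Ω
Z = 190.0 − j1078 Ω
|Z| = √(190.0² + 1078²) = 1094 Ω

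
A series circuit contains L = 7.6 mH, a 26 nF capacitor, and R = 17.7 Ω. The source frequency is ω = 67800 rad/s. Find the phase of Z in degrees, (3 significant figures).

-71.2°

X_L = ωL = 515 Ω
X_C = 1/(ωC) = 567 Ω
Net reactance X = X_L − X_C = -52.0 Ω
Z = 17.7 − j52.0 Ω
|Z| = √(17.7² + 52.0²) = 54.9 Ω
∠Z = arctan(-52.0/17.7) = -71.2°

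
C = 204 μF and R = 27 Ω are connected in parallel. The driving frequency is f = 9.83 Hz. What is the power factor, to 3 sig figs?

0.947

ω = 2πf = 61.76 rad/s
X_C = 1/(ωC) = 79.4 Ω
Parallel: admittances add. Y = 1/R + jωC
Y = (0.0370 + j0.0126) S
|Y| = 0.0391 S → |Z| = 1/|Y| = 25.6 Ω, ∠Z = −∠Y = -18.8°
cos φ = cos(-18.8°) = 0.947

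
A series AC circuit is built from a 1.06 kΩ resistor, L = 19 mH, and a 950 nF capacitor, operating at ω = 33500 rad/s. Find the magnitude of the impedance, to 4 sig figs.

1221 Ω

X_L = ωL = 636.5 Ω
X_C = 1/(ωC) = 31.42 Ω
Net reactance X = X_L − X_C = 605.1 Ω
Z = 1060 + j605.1 Ω
|Z| = √(1060² + 605.1²) = 1221 Ω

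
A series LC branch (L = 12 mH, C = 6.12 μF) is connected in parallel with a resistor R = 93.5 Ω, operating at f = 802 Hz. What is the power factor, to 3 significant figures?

0.287

ω = 2πf = 5039 rad/s
X_L = ωL = 60.5 Ω
X_C = 1/(ωC) = 32.4 Ω
Branch 1: Z₁ = R = 93.5 Ω
Branch 2 (series LC): Z₂ = j(X_L − X_C) = j28.0 Ω
Parallel: Z = Z₁Z₂/(Z₁+Z₂), |Z| = 26.9 Ω, ∠Z = 73.3°
cos φ = cos(73.3°) = 0.287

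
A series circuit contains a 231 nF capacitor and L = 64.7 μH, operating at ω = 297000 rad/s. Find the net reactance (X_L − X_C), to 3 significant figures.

X_L = ωL = 19.2 Ω
X_C = 1/(ωC) = 14.6 Ω
X = 19.2 − 14.6 = 4.64 Ω

4.64 Ω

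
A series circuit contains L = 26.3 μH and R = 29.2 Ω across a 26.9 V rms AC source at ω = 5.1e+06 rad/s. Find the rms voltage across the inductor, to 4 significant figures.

26.28 V

X_L = ωL = 134.1 Ω
Z = 29.20 + j134.1 Ω
|Z| = √(29.20² + 134.1²) = 137.3 Ω
I = V/|Z| = 196.0 mA
V_L = I·|Z_L| = 0.1960 × 134.1 = 26.28 V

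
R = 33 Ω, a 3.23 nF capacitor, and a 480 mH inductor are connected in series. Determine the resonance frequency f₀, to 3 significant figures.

ω₀ = 1/√(LC) = 1/√(0.48 × 3.23e-09) = 25400 rad/s
f₀ = ω₀/(2π) = 4.04 kHz

4.04 kHz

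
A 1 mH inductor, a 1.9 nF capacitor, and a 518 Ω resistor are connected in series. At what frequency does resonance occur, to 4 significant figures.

ω₀ = 1/√(LC) = 1/√(0.001 × 1.9e-09) = 725500 rad/s
f₀ = ω₀/(2π) = 115.5 kHz

115.5 kHz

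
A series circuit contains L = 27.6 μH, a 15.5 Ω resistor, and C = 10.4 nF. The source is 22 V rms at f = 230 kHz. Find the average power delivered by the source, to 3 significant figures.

ω = 2πf = 1.445e+06 rad/s
X_L = ωL = 39.9 Ω
X_C = 1/(ωC) = 66.5 Ω
Net reactance X = X_L − X_C = -26.7 Ω
Z = 15.5 − j26.7 Ω
|Z| = √(15.5² + 26.7²) = 30.8 Ω
∠Z = arctan(-26.7/15.5) = -59.8°
I = V/|Z| = 714 mA
P = VI cos φ = 22 × 0.714 × cos(-59.8°) = 7.89 W

7.89 W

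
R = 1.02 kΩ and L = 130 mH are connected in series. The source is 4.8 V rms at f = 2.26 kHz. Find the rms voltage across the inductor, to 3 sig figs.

ω = 2πf = 14200 rad/s
X_L = ωL = 1850 Ω
Z = 1020 + j1850 Ω
|Z| = √(1020² + 1850²) = 2110 Ω
I = V/|Z| = 2.28 mA
V_L = I·|Z_L| = 0.00228 × 1850 = 4.20 V

4.20 V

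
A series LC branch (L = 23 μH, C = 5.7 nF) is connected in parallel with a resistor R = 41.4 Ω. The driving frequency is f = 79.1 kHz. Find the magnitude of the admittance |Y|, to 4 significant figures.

ω = 2πf = 497000 rad/s
X_L = ωL = 11.43 Ω
X_C = 1/(ωC) = 353.0 Ω
Branch 1: Z₁ = R = 41.40 Ω
Branch 2 (series LC): Z₂ = j(X_L − X_C) = −j341.6 Ω
Parallel: Z = Z₁Z₂/(Z₁+Z₂), |Z| = 41.10 Ω, ∠Z = -6.911°
|Y| = 1/|Z| = 24.33 mS

24.33 mS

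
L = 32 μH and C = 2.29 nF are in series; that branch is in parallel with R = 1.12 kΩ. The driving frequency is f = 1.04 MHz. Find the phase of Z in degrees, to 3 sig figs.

82.8°

ω = 2πf = 6.535e+06 rad/s
X_L = ωL = 209 Ω
X_C = 1/(ωC) = 66.8 Ω
Branch 1: Z₁ = R = 1120 Ω
Branch 2 (series LC): Z₂ = j(X_L − X_C) = j142 Ω
Parallel: Z = Z₁Z₂/(Z₁+Z₂), |Z| = 141 Ω, ∠Z = 82.8°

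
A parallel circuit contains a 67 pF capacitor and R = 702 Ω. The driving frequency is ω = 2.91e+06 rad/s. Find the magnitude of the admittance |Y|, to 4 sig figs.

1.438 mS

X_C = 1/(ωC) = 5129 Ω
Parallel: admittances add. Y = 1/R + jωC
Y = (0.001425 + j0.0001950) S
|Y| = 0.001438 S → |Z| = 1/|Y| = 695.5 Ω, ∠Z = −∠Y = -7.794°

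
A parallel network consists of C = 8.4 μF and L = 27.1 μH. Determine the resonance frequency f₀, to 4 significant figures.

10.55 kHz

ω₀ = 1/√(LC) = 1/√(2.71e-05 × 8.4e-06) = 66280 rad/s
f₀ = ω₀/(2π) = 10.55 kHz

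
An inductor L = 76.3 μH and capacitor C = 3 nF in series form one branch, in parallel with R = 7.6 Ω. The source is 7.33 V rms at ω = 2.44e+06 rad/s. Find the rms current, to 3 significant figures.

976 mA

X_L = ωL = 186 Ω
X_C = 1/(ωC) = 137 Ω
Branch 1: Z₁ = R = 7.60 Ω
Branch 2 (series LC): Z₂ = j(X_L − X_C) = j49.6 Ω
Parallel: Z = Z₁Z₂/(Z₁+Z₂), |Z| = 7.51 Ω, ∠Z = 8.72°
I = V/|Z| = 7.33/7.51 = 976 mA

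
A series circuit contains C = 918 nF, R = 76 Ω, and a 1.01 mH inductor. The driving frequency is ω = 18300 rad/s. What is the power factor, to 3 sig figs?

X_L = ωL = 18.5 Ω
X_C = 1/(ωC) = 59.5 Ω
Net reactance X = X_L − X_C = -41.0 Ω
Z = 76.0 − j41.0 Ω
|Z| = √(76.0² + 41.0²) = 86.4 Ω
∠Z = arctan(-41.0/76.0) = -28.4°
cos φ = cos(-28.4°) = 0.880

0.880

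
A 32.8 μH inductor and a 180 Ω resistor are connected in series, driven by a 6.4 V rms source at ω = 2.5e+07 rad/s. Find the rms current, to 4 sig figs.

7.623 mA

X_L = ωL = 820.0 Ω
Z = 180.0 + j820.0 Ω
|Z| = √(180.0² + 820.0²) = 839.5 Ω
I = V/|Z| = 6.4/839.5 = 7.623 mA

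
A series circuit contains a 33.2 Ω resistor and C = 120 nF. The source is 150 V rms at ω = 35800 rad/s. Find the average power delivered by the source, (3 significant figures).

X_C = 1/(ωC) = 233 Ω
Z = 33.2 − j233 Ω
|Z| = √(33.2² + 233²) = 235 Ω
∠Z = arctan(-233/33.2) = -81.9°
I = V/|Z| = 638 mA
P = VI cos φ = 150 × 0.638 × cos(-81.9°) = 13.5 W

13.5 W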